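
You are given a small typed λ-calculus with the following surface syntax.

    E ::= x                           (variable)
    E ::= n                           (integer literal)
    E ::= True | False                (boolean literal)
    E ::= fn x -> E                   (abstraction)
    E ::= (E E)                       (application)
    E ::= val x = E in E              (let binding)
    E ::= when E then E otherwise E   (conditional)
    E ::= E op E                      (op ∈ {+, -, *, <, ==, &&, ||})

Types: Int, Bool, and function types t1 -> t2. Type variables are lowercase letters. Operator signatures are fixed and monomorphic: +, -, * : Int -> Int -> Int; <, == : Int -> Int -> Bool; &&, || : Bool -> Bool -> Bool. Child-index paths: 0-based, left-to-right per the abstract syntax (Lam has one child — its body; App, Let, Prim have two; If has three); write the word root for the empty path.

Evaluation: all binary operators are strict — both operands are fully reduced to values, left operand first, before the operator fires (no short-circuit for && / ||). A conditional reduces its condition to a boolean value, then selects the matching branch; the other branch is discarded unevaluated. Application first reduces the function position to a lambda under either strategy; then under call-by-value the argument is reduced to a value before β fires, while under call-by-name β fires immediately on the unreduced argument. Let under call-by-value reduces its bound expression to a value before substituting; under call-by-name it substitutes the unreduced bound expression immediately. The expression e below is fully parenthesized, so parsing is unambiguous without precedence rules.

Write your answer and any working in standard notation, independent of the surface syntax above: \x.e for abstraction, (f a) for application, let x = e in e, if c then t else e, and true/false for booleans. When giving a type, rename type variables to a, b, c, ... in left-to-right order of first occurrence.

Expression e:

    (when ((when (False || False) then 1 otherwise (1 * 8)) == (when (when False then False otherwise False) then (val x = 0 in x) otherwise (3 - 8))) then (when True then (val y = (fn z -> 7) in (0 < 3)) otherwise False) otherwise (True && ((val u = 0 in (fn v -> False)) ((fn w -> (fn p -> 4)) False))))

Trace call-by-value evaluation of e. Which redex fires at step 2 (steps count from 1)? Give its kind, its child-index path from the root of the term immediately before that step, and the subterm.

Working:
step 0: (if ((if (false || false) then 1 else (1 * 8)) == (if (if false then false else false) then (let x = 0 in x) else (3 - 8))) then (if true then (let y = (\z.7) in (0 < 3)) else false) else (true && ((let u = 0 in (\v.false)) ((\w.(\p.4)) false))))
step 1: [delta@0.0.0] (if ((if false then 1 else (1 * 8)) == (if (if false then false else false) then (let x = 0 in x) else (3 - 8))) then (if true then (let y = (\z.7) in (0 < 3)) else false) else (true && ((let u = 0 in (\v.false)) ((\w.(\p.4)) false))))
step 2: [if@0.0] (if ((1 * 8) == (if (if false then false else false) then (let x = 0 in x) else (3 - 8))) then (if true then (let y = (\z.7) in (0 < 3)) else false) else (true && ((let u = 0 in (\v.false)) ((\w.(\p.4)) false))))

Answer: if at 0.0 : (if false then 1 else (1 * 8))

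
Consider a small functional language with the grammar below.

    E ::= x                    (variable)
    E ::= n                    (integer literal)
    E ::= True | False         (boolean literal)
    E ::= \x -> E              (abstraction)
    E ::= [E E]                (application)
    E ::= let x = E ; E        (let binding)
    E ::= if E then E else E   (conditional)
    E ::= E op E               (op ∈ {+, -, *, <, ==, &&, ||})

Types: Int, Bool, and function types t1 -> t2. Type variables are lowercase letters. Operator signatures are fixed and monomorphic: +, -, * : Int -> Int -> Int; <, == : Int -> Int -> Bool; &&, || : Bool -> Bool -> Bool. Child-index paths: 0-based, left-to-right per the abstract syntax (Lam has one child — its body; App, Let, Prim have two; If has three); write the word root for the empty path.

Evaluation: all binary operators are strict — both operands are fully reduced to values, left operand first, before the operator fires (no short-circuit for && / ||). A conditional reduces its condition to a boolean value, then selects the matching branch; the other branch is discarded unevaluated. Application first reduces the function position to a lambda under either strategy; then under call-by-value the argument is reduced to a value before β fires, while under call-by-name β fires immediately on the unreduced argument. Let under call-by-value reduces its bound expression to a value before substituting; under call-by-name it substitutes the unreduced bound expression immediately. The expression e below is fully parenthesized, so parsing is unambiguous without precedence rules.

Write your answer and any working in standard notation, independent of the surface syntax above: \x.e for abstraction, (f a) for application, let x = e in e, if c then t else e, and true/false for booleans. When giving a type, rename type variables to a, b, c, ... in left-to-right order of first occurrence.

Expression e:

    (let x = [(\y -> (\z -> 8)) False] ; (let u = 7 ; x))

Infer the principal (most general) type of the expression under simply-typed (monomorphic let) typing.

Answer: a -> Int

Derivation:
\z._ : b -> Int
\y._ : a -> b -> Int
  unify a -> b -> Int ~ Bool -> c
  unify a ~ Bool
  unify b -> Int ~ c
_ _ : b -> Int
let x : b -> Int
let u : Int
x : b -> Int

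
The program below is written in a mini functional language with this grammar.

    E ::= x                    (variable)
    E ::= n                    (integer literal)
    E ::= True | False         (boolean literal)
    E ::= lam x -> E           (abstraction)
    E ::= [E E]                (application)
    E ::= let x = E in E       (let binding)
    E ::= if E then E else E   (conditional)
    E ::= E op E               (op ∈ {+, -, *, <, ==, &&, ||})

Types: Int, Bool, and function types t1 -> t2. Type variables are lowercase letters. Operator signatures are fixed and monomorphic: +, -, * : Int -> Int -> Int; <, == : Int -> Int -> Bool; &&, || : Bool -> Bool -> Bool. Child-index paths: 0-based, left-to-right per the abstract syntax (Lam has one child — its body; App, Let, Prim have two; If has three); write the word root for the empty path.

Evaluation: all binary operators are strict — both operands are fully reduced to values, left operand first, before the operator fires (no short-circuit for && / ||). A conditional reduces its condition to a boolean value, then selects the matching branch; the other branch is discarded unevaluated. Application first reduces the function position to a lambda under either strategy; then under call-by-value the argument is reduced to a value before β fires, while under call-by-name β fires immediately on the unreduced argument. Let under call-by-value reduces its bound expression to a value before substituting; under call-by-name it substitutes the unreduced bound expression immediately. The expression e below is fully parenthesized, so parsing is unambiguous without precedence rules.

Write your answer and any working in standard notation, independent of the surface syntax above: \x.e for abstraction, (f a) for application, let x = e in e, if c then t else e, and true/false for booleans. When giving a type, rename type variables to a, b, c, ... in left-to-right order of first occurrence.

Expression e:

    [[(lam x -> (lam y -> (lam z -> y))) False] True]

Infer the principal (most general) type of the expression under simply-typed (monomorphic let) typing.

Trace:
y : b
\z._ : c -> b
\y._ : b -> c -> b
\x._ : a -> b -> c -> b
  unify a -> b -> c -> b ~ Bool -> d
  unify a ~ Bool
  unify b -> c -> b ~ d
_ _ : b -> c -> b
  unify b -> c -> b ~ Bool -> e
  unify b ~ Bool
  unify c -> Bool ~ e
_ _ : c -> Bool

Answer: a -> Bool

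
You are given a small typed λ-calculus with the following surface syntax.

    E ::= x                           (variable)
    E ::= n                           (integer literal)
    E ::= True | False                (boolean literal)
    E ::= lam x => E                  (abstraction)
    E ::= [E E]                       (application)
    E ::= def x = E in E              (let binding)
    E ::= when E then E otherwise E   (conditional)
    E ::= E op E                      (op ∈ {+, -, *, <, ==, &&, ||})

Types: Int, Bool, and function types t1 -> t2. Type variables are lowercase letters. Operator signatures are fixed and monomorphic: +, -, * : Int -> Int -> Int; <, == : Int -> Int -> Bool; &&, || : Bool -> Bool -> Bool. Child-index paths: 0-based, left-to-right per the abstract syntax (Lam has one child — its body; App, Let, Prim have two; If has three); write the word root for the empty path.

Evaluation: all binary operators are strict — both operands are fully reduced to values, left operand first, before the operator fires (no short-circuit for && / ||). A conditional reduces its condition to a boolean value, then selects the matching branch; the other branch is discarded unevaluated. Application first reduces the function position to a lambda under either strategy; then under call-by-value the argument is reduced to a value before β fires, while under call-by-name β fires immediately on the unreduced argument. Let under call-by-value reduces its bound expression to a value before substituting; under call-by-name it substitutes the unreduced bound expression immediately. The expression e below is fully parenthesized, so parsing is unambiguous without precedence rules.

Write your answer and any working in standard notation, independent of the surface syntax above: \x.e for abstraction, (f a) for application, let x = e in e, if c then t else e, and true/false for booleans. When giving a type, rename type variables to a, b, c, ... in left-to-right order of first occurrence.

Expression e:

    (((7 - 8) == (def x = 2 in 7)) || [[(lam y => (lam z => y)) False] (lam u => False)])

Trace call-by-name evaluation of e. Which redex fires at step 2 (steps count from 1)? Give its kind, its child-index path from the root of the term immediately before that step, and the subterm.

Derivation:
step 0: (((7 - 8) == (let x = 2 in 7)) || (((\y.(\z.y)) false) (\u.false)))
step 1: [delta@0.0] ((-1 == (let x = 2 in 7)) || (((\y.(\z.y)) false) (\u.false)))
step 2: [let@0.1] ((-1 == 7) || (((\y.(\z.y)) false) (\u.false)))

Answer: let at 0.1 : (let x = 2 in 7)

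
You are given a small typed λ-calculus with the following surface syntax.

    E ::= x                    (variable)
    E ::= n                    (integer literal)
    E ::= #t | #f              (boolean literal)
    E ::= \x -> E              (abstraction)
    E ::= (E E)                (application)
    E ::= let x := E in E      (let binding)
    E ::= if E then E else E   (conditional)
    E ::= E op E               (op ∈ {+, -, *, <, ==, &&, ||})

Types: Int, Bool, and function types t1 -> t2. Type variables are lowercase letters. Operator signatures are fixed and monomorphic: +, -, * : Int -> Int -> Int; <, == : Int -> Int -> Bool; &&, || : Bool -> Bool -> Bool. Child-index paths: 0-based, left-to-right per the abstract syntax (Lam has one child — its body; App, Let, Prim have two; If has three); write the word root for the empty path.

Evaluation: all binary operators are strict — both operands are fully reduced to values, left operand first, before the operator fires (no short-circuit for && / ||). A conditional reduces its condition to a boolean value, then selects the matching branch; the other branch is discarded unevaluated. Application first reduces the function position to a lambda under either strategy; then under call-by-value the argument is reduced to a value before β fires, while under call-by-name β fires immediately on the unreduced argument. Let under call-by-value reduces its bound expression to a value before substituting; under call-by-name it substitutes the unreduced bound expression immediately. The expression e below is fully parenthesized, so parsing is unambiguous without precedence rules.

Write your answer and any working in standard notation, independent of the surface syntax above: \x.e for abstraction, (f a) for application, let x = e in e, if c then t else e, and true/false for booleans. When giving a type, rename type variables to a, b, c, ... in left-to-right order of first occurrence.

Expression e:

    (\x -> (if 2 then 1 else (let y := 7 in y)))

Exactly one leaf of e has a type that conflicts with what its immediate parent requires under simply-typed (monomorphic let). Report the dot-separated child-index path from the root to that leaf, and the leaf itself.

Answer: 0.0 : 2

Working:
  unify Int ~ Bool
  FAIL: mismatch Int ~ Bool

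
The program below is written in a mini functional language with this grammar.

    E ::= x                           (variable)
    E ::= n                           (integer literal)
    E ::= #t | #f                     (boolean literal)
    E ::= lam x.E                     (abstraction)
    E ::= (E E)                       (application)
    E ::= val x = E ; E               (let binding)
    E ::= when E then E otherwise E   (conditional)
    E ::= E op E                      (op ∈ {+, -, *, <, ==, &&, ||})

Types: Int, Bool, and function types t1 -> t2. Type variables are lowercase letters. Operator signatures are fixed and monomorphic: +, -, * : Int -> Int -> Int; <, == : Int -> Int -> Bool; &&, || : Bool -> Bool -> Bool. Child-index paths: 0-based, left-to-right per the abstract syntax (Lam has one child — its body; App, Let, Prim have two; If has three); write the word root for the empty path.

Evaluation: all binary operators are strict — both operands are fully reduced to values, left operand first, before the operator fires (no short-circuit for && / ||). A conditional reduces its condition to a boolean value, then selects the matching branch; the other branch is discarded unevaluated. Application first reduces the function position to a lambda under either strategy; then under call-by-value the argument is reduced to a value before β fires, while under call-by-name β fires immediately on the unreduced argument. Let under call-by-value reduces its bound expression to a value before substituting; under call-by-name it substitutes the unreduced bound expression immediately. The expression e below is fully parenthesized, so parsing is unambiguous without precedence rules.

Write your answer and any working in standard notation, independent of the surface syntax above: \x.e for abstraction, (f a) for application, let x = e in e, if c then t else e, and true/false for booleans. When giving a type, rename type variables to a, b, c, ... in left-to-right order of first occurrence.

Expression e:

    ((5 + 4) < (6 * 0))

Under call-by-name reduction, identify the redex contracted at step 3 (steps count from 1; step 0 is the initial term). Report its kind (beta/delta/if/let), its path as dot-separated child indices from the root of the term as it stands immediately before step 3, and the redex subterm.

Answer: delta at root : (9 < 0)

Derivation:
step 0: ((5 + 4) < (6 * 0))
step 1: [delta@0] (9 < (6 * 0))
step 2: [delta@1] (9 < 0)
step 3: [delta@root] false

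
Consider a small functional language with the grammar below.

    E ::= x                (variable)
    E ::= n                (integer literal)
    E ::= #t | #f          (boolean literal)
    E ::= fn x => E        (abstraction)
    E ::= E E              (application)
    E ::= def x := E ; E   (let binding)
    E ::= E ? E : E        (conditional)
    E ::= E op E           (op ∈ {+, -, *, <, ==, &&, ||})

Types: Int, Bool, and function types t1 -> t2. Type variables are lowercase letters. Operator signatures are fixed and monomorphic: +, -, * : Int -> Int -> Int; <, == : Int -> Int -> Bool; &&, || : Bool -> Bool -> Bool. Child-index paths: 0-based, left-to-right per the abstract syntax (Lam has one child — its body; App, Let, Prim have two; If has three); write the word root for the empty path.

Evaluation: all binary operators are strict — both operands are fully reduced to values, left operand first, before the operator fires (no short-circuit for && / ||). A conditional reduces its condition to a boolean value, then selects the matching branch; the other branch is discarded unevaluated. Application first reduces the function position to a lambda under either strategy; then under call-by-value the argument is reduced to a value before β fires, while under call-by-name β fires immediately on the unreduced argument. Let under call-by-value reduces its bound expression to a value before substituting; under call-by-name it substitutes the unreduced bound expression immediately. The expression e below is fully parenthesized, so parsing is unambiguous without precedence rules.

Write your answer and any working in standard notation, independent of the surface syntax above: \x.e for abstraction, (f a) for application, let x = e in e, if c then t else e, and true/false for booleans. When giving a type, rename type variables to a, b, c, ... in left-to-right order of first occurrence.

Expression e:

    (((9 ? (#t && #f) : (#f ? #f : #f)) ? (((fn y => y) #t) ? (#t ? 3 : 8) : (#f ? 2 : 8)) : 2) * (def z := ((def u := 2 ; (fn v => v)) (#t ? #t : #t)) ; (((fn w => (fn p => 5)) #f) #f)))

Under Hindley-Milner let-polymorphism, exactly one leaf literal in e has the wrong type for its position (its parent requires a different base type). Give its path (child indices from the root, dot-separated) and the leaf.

Trace:
  unify Int ~ Bool
  FAIL: mismatch Int ~ Bool

Answer: 0.0.0 : 9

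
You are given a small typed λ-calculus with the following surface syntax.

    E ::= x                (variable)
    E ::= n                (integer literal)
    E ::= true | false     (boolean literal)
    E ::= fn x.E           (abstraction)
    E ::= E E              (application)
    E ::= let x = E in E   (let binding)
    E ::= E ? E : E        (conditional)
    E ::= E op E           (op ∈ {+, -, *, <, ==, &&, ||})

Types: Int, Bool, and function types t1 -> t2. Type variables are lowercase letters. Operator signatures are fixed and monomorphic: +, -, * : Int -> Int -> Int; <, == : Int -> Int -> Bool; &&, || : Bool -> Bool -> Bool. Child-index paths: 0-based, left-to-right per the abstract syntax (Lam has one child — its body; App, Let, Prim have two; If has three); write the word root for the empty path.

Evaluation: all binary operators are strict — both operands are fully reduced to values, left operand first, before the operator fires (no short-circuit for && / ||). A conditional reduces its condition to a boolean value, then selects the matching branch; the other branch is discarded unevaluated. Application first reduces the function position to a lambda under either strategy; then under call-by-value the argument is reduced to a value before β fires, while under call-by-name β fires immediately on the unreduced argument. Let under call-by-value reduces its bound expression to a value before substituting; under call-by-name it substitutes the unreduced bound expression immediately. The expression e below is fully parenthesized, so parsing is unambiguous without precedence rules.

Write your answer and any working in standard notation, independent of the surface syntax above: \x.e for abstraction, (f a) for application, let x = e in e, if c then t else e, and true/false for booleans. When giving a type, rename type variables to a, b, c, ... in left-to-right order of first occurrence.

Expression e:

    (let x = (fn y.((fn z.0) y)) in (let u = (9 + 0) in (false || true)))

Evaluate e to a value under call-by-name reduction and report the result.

Working:
step 0: (let x = (\y.((\z.0) y)) in (let u = (9 + 0) in (false || true)))
step 1: [let@root] (let u = (9 + 0) in (false || true))
step 2: [let@root] (false || true)
step 3: [delta@root] true

Answer: true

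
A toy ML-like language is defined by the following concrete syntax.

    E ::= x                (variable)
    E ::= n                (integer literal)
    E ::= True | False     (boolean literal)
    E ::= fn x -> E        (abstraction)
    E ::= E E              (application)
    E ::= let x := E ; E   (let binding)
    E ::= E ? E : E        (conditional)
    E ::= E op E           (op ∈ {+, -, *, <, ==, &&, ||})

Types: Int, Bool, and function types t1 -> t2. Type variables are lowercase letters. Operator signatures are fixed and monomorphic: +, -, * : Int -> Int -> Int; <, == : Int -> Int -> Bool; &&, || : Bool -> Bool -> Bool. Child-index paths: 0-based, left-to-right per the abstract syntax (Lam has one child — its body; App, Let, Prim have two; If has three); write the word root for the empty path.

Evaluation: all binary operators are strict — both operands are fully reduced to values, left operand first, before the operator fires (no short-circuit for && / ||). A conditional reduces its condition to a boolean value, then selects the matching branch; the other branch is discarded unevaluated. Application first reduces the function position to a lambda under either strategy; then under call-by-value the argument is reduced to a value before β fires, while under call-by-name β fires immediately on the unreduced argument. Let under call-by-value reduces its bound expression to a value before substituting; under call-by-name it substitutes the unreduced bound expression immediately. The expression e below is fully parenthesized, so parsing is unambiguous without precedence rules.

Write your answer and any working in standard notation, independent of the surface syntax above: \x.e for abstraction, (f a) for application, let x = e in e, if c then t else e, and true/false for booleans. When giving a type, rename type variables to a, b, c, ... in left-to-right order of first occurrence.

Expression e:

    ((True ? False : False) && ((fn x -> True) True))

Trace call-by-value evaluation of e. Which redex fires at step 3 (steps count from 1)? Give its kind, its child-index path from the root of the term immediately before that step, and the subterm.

Answer: delta at root : (false && true)

Derivation:
step 0: ((if true then false else false) && ((\x.true) true))
step 1: [if@0] (false && ((\x.true) true))
step 2: [beta@1] (false && true)
step 3: [delta@root] false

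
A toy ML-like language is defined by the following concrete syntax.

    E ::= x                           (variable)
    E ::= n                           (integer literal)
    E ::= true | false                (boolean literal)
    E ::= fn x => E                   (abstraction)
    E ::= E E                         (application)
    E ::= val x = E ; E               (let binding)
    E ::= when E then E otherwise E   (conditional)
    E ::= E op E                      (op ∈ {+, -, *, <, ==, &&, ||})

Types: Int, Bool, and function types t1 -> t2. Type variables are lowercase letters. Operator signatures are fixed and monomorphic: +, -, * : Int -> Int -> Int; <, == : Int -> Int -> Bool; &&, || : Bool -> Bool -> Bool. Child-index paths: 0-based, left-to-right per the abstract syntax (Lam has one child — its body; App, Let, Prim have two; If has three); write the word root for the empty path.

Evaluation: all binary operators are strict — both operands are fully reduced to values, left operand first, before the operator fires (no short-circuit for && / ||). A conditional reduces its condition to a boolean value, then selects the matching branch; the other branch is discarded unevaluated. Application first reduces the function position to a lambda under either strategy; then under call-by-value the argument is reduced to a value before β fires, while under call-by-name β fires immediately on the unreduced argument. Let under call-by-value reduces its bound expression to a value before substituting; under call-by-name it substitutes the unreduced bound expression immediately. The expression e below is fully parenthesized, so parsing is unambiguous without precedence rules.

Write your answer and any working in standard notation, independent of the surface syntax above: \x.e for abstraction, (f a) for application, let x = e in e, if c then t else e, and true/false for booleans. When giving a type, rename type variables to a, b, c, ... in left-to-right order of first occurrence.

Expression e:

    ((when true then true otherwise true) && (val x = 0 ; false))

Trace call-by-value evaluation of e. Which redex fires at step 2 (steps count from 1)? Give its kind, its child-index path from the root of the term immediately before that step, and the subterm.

Answer: let at 1 : (let x = 0 in false)

Working:
step 0: ((if true then true else true) && (let x = 0 in false))
step 1: [if@0] (true && (let x = 0 in false))
step 2: [let@1] (true && false)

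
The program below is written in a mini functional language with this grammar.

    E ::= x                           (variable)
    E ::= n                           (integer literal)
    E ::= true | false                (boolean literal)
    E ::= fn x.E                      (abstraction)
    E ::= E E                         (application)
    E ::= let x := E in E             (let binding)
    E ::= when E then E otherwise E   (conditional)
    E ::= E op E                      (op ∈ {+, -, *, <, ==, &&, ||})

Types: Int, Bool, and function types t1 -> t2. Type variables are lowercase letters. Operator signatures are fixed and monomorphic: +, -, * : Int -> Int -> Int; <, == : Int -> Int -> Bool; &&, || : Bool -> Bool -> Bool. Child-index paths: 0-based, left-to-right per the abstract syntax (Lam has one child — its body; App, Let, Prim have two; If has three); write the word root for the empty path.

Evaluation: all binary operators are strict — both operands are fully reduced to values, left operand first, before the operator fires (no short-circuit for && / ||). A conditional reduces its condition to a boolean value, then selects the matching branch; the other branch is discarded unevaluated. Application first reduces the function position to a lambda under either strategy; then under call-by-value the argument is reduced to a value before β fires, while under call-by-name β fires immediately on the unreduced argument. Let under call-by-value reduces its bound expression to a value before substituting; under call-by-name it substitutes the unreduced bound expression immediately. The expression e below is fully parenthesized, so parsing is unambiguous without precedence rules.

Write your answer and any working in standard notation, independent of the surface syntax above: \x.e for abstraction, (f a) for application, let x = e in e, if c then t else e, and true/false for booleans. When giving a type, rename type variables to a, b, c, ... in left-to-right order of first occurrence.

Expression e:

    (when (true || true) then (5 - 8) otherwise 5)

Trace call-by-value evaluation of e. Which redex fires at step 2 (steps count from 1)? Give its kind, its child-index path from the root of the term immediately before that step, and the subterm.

Answer: if at root : (if true then (5 - 8) else 5)

Trace:
step 0: (if (true || true) then (5 - 8) else 5)
step 1: [delta@0] (if true then (5 - 8) else 5)
step 2: [if@root] (5 - 8)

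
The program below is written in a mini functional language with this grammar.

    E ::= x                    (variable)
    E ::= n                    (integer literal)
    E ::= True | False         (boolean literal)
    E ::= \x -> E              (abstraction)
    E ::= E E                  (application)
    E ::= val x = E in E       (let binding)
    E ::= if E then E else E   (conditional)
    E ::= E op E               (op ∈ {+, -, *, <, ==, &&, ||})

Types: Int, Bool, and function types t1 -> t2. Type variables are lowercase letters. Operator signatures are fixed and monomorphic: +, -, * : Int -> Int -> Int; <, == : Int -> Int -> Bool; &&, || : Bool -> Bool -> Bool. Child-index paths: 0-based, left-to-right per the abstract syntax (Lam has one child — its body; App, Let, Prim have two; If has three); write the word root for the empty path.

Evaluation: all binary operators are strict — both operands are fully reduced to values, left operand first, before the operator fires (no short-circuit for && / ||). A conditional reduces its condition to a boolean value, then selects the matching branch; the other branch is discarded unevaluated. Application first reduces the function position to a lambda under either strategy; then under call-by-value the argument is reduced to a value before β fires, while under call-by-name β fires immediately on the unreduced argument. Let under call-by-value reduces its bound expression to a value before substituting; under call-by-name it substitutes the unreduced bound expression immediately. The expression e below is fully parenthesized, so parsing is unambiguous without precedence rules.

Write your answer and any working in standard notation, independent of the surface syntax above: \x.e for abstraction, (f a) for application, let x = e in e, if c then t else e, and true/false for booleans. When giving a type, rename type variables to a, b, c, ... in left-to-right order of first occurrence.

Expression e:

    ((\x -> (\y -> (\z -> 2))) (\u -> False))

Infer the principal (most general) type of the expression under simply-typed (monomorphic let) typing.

Derivation:
\z._ : c -> Int
\y._ : b -> c -> Int
\x._ : a -> b -> c -> Int
\u._ : d -> Bool
  unify a -> b -> c -> Int ~ (d -> Bool) -> e
  unify a ~ d -> Bool
  unify b -> c -> Int ~ e
_ _ : b -> c -> Int

Answer: a -> b -> Int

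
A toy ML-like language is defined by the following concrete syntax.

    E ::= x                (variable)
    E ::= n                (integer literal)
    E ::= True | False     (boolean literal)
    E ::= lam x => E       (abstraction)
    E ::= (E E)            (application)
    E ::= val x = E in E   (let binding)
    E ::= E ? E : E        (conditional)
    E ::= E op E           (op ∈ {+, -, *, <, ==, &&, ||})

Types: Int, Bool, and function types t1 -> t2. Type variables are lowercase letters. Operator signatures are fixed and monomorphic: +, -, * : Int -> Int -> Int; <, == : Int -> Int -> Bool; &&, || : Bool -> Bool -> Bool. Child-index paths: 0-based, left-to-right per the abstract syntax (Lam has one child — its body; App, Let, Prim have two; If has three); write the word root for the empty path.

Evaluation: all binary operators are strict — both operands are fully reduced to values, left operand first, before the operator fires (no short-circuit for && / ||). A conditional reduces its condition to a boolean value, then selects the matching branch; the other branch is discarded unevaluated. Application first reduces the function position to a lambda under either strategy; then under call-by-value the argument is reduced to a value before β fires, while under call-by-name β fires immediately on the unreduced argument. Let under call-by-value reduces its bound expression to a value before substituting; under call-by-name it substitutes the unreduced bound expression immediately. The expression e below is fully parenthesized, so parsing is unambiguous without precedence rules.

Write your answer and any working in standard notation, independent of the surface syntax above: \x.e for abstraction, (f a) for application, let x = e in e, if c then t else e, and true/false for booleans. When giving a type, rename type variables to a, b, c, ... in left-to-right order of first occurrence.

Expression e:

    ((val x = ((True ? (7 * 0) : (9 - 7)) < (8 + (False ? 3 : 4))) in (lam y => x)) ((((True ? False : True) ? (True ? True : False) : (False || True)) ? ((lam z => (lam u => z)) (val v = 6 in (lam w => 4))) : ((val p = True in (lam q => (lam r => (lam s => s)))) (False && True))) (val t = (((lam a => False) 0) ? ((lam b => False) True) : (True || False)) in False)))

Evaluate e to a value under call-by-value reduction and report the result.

Answer: true

Trace:
step 0: ((let x = ((if true then (7 * 0) else (9 - 7)) < (8 + (if false then 3 else 4))) in (\y.x)) ((if (if (if true then false else true) then (if true then true else false) else (false || true)) then ((\z.(\u.z)) (let v = 6 in (\w.4))) else ((let p = true in (\q.(\r.(\s.s)))) (false && true))) (let t = (if ((\a.false) 0) then ((\b.false) true) else (true || false)) in false)))
step 1: [if@0.0.0] ((let x = ((7 * 0) < (8 + (if false then 3 else 4))) in (\y.x)) ((if (if (if true then false else true) then (if true then true else false) else (false || true)) then ((\z.(\u.z)) (let v = 6 in (\w.4))) else ((let p = true in (\q.(\r.(\s.s)))) (false && true))) (let t = (if ((\a.false) 0) then ((\b.false) true) else (true || false)) in false)))
step 2: [delta@0.0.0] ((let x = (0 < (8 + (if false then 3 else 4))) in (\y.x)) ((if (if (if true then false else true) then (if true then true else false) else (false || true)) then ((\z.(\u.z)) (let v = 6 in (\w.4))) else ((let p = true in (\q.(\r.(\s.s)))) (false && true))) (let t = (if ((\a.false) 0) then ((\b.false) true) else (true || false)) in false)))
step 3: [if@0.0.1.1] ((let x = (0 < (8 + 4)) in (\y.x)) ((if (if (if true then false else true) then (if true then true else false) else (false || true)) then ((\z.(\u.z)) (let v = 6 in (\w.4))) else ((let p = true in (\q.(\r.(\s.s)))) (false && true))) (let t = (if ((\a.false) 0) then ((\b.false) true) else (true || false)) in false)))
step 4: [delta@0.0.1] ((let x = (0 < 12) in (\y.x)) ((if (if (if true then false else true) then (if true then true else false) else (false || true)) then ((\z.(\u.z)) (let v = 6 in (\w.4))) else ((let p = true in (\q.(\r.(\s.s)))) (false && true))) (let t = (if ((\a.false) 0) then ((\b.false) true) else (true || false)) in false)))
step 5: [delta@0.0] ((let x = true in (\y.x)) ((if (if (if true then false else true) then (if true then true else false) else (false || true)) then ((\z.(\u.z)) (let v = 6 in (\w.4))) else ((let p = true in (\q.(\r.(\s.s)))) (false && true))) (let t = (if ((\a.false) 0) then ((\b.false) true) else (true || false)) in false)))
step 6: [let@0] ((\y.true) ((if (if (if true then false else true) then (if true then true else false) else (false || true)) then ((\z.(\u.z)) (let v = 6 in (\w.4))) else ((let p = true in (\q.(\r.(\s.s)))) (false && true))) (let t = (if ((\a.false) 0) then ((\b.false) true) else (true || false)) in false)))
step 7: [if@1.0.0.0] ((\y.true) ((if (if false then (if true then true else false) else (false || true)) then ((\z.(\u.z)) (let v = 6 in (\w.4))) else ((let p = true in (\q.(\r.(\s.s)))) (false && true))) (let t = (if ((\a.false) 0) then ((\b.false) true) else (true || false)) in false)))
step 8: [if@1.0.0] ((\y.true) ((if (false || true) then ((\z.(\u.z)) (let v = 6 in (\w.4))) else ((let p = true in (\q.(\r.(\s.s)))) (false && true))) (let t = (if ((\a.false) 0) then ((\b.false) true) else (true || false)) in false)))
step 9: [delta@1.0.0] ((\y.true) ((if true then ((\z.(\u.z)) (let v = 6 in (\w.4))) else ((let p = true in (\q.(\r.(\s.s)))) (false && true))) (let t = (if ((\a.false) 0) then ((\b.false) true) else (true || false)) in false)))
step 10: [if@1.0] ((\y.true) (((\z.(\u.z)) (let v = 6 in (\w.4))) (let t = (if ((\a.false) 0) then ((\b.false) true) else (true || false)) in false)))
step 11: [let@1.0.1] ((\y.true) (((\z.(\u.z)) (\w.4)) (let t = (if ((\a.false) 0) then ((\b.false) true) else (true || false)) in false)))
step 12: [beta@1.0] ((\y.true) ((\u.(\w.4)) (let t = (if ((\a.false) 0) then ((\b.false) true) else (true || false)) in false)))
step 13: [beta@1.1.0.0] ((\y.true) ((\u.(\w.4)) (let t = (if false then ((\b.false) true) else (true || false)) in false)))
step 14: [if@1.1.0] ((\y.true) ((\u.(\w.4)) (let t = (true || false) in false)))
step 15: [delta@1.1.0] ((\y.true) ((\u.(\w.4)) (let t = true in false)))
step 16: [let@1.1] ((\y.true) ((\u.(\w.4)) false))
step 17: [beta@1] ((\y.true) (\w.4))
step 18: [beta@root] true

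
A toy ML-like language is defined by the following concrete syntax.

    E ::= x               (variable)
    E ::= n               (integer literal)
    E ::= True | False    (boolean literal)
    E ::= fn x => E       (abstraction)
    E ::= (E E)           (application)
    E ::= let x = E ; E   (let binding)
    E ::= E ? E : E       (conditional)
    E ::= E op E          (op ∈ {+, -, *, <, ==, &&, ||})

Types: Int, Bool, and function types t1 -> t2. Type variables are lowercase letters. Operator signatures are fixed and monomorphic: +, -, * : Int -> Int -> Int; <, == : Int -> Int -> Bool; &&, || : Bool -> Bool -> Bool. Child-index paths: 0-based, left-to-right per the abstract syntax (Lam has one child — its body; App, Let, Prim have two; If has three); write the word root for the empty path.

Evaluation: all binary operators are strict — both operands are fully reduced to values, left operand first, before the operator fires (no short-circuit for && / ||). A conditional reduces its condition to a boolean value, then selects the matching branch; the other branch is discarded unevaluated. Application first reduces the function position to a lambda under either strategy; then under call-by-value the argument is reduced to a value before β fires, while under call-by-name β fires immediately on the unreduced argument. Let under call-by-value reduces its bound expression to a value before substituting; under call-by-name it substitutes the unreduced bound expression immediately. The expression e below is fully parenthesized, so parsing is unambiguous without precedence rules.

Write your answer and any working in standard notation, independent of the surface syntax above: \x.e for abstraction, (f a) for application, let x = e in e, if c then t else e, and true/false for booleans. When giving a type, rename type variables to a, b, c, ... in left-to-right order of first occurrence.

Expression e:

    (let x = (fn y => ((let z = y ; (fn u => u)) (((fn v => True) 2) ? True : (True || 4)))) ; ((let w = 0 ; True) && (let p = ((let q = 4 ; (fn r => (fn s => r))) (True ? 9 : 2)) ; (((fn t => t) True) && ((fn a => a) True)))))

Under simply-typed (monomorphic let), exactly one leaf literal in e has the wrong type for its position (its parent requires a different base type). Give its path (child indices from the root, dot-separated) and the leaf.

Derivation:
y : a
let z : a
u : b
\u._ : b -> b
\v._ : c -> Bool
  unify c -> Bool ~ Int -> d
  unify c ~ Int
  unify Bool ~ d
_ _ : Bool
  unify Bool ~ Bool
  unify Bool ~ Bool
  unify Int ~ Bool
  FAIL: mismatch Int ~ Bool

Answer: 0.0.1.2.1 : 4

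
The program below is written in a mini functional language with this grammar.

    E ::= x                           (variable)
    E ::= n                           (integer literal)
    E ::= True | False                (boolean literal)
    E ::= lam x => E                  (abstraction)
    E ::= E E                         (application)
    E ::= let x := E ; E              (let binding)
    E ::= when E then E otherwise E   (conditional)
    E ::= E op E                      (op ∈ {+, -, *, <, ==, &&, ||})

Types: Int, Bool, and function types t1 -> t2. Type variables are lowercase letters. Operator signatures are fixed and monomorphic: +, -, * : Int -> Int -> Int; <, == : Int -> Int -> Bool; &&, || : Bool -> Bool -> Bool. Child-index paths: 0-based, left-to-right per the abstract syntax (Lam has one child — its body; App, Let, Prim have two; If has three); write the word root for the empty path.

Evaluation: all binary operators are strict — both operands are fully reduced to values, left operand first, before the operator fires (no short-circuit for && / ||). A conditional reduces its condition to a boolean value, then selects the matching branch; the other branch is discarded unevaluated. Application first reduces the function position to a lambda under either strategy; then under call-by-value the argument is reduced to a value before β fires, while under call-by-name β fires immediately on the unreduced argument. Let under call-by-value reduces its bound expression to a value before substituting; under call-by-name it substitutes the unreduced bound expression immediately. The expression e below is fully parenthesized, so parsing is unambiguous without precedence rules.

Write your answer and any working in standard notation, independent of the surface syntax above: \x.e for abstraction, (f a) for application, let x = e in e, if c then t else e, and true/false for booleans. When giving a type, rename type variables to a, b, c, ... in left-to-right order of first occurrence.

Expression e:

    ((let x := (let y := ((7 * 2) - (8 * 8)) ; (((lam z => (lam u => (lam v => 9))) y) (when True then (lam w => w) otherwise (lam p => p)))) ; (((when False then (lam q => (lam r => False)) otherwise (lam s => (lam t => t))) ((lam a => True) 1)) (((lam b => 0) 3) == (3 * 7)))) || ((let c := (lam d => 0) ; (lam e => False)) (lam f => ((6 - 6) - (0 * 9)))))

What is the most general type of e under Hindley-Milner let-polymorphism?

Answer: Bool

Trace:
  unify Int ~ Int
  unify Int ~ Int
  unify Int ~ Int
  unify Int ~ Int
  unify Int ~ Int
  unify Int ~ Int
let y : Int
\v._ : c -> Int
\u._ : b -> c -> Int
\z._ : a -> b -> c -> Int
y : Int
  unify a -> b -> c -> Int ~ Int -> d
  unify a ~ Int
  unify b -> c -> Int ~ d
_ _ : b -> c -> Int
  unify Bool ~ Bool
w : e
\w._ : e -> e
p : f
\p._ : f -> f
  unify e -> e ~ f -> f
  unify e ~ f
  unify f ~ f
  unify b -> c -> Int ~ (f -> f) -> g
  unify b ~ f -> f
  unify c -> Int ~ g
_ _ : c -> Int
let x : forall. c -> Int
  unify Bool ~ Bool
\r._ : i -> Bool
\q._ : h -> i -> Bool
t : k
\t._ : k -> k
\s._ : j -> k -> k
  unify h -> i -> Bool ~ j -> k -> k
  unify h ~ j
  unify i -> Bool ~ k -> k
  unify i ~ k
  unify Bool ~ k
\a._ : l -> Bool
  unify l -> Bool ~ Int -> m
  unify l ~ Int
  unify Bool ~ m
_ _ : Bool
  unify j -> Bool -> Bool ~ Bool -> n
  unify j ~ Bool
  unify Bool -> Bool ~ n
_ _ : Bool -> Bool
\b._ : o -> Int
  unify o -> Int ~ Int -> p
  unify o ~ Int
  unify Int ~ p
_ _ : Int
  unify Int ~ Int
  unify Int ~ Int
  unify Int ~ Int
  unify Int ~ Int
  unify Bool -> Bool ~ Bool -> q
  unify Bool ~ Bool
  unify Bool ~ q
_ _ : Bool
  unify Bool ~ Bool
\d._ : r -> Int
let c : forall. r -> Int
\e._ : s -> Bool
  unify Int ~ Int
  unify Int ~ Int
  unify Int ~ Int
  unify Int ~ Int
  unify Int ~ Int
  unify Int ~ Int
\f._ : t -> Int
  unify s -> Bool ~ (t -> Int) -> u
  unify s ~ t -> Int
  unify Bool ~ u
_ _ : Bool
  unify Bool ~ Bool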